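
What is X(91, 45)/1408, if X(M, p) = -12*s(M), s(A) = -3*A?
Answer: 819/352 ≈ 2.3267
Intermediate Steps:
X(M, p) = 36*M (X(M, p) = -(-36)*M = 36*M)
X(91, 45)/1408 = (36*91)/1408 = 3276*(1/1408) = 819/352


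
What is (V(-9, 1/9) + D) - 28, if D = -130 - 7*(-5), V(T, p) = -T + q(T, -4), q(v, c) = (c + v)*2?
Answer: -140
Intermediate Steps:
q(v, c) = 2*c + 2*v
V(T, p) = -8 + T (V(T, p) = -T + (2*(-4) + 2*T) = -T + (-8 + 2*T) = -8 + T)
D = -95 (D = -130 + 35 = -95)
(V(-9, 1/9) + D) - 28 = ((-8 - 9) - 95) - 28 = (-17 - 95) - 28 = -112 - 28 = -140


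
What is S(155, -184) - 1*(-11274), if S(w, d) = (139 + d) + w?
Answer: 11384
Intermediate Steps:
S(w, d) = 139 + d + w
S(155, -184) - 1*(-11274) = (139 - 184 + 155) - 1*(-11274) = 110 + 11274 = 11384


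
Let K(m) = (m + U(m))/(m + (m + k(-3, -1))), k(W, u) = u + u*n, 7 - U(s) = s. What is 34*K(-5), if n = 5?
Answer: -119/8 ≈ -14.875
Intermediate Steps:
U(s) = 7 - s
k(W, u) = 6*u (k(W, u) = u + u*5 = u + 5*u = 6*u)
K(m) = 7/(-6 + 2*m) (K(m) = (m + (7 - m))/(m + (m + 6*(-1))) = 7/(m + (m - 6)) = 7/(m + (-6 + m)) = 7/(-6 + 2*m))
34*K(-5) = 34*(7/(2*(-3 - 5))) = 34*((7/2)/(-8)) = 34*((7/2)*(-⅛)) = 34*(-7/16) = -119/8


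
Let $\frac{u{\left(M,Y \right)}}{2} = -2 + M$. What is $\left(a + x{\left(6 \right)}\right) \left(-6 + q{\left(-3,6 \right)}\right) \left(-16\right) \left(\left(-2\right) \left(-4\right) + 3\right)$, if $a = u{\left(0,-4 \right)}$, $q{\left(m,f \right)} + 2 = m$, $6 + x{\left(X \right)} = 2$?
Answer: $-15488$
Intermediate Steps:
$x{\left(X \right)} = -4$ ($x{\left(X \right)} = -6 + 2 = -4$)
$q{\left(m,f \right)} = -2 + m$
$u{\left(M,Y \right)} = -4 + 2 M$ ($u{\left(M,Y \right)} = 2 \left(-2 + M\right) = -4 + 2 M$)
$a = -4$ ($a = -4 + 2 \cdot 0 = -4 + 0 = -4$)
$\left(a + x{\left(6 \right)}\right) \left(-6 + q{\left(-3,6 \right)}\right) \left(-16\right) \left(\left(-2\right) \left(-4\right) + 3\right) = \left(-4 - 4\right) \left(-6 - 5\right) \left(-16\right) \left(\left(-2\right) \left(-4\right) + 3\right) = - 8 \left(-6 - 5\right) \left(-16\right) \left(8 + 3\right) = \left(-8\right) \left(-11\right) \left(-16\right) 11 = 88 \left(-16\right) 11 = \left(-1408\right) 11 = -15488$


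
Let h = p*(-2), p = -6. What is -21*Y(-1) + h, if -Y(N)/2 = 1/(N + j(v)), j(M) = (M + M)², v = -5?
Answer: 410/33 ≈ 12.424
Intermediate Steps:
j(M) = 4*M² (j(M) = (2*M)² = 4*M²)
Y(N) = -2/(100 + N) (Y(N) = -2/(N + 4*(-5)²) = -2/(N + 4*25) = -2/(N + 100) = -2/(100 + N))
h = 12 (h = -6*(-2) = 12)
-21*Y(-1) + h = -(-42)/(100 - 1) + 12 = -(-42)/99 + 12 = -21*(-2/99) + 12 = 14/33 + 12 = 410/33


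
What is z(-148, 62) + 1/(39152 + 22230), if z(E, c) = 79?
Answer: 4849179/61382 ≈ 79.000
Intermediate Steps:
z(-148, 62) + 1/(39152 + 22230) = 79 + 1/(39152 + 22230) = 79 + 1/61382 = 4849179/61382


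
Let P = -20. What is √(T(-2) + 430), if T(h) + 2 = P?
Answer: 2*√102 ≈ 20.199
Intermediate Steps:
T(h) = -22 (T(h) = -2 - 20 = -22)
√(T(-2) + 430) = √(-22 + 430) = √408 = 2*√102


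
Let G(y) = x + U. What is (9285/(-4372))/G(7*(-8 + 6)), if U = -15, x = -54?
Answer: 3095/100556 ≈ 0.030779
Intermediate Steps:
G(y) = -69 (G(y) = -54 - 15 = -69)
(9285/(-4372))/G(7*(-8 + 6)) = (9285/(-4372))/(-69) = (9285*(-1/4372))*(-1/69) = -9285/4372*(-1/69) = 3095/100556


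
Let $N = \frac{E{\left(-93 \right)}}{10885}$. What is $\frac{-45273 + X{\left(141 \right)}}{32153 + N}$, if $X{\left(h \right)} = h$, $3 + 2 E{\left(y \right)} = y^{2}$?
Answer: $- \frac{122815455}{87497432} \approx -1.4036$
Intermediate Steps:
$E{\left(y \right)} = - \frac{3}{2} + \frac{y^{2}}{2}$
$N = \frac{4323}{10885}$ ($N = \frac{- \frac{3}{2} + \frac{\left(-93\right)^{2}}{2}}{10885} = \left(- \frac{3}{2} + \frac{1}{2} \cdot 8649\right) \frac{1}{10885} = \left(- \frac{3}{2} + \frac{8649}{2}\right) \frac{1}{10885} = 4323 \cdot \frac{1}{10885} = \frac{4323}{10885} \approx 0.39715$)
$\frac{-45273 + X{\left(141 \right)}}{32153 + N} = \frac{-45273 + 141}{32153 + \frac{4323}{10885}} = - \frac{45132}{\frac{349989728}{10885}} = \left(-45132\right) \frac{10885}{349989728} = - \frac{122815455}{87497432}$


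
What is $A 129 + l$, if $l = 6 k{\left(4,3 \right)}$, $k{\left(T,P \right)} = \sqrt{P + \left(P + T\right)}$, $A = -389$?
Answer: $-50181 + 6 \sqrt{10} \approx -50162.0$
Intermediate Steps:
$k{\left(T,P \right)} = \sqrt{T + 2 P}$
$l = 6 \sqrt{10}$ ($l = 6 \sqrt{4 + 2 \cdot 3} = 6 \sqrt{4 + 6} = 6 \sqrt{10} \approx 18.974$)
$A 129 + l = \left(-389\right) 129 + 6 \sqrt{10} = -50181 + 6 \sqrt{10}$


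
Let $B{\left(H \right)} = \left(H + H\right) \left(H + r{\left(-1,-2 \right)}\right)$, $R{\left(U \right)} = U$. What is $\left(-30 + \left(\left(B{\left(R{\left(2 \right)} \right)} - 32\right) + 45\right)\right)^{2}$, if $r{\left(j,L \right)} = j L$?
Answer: $1$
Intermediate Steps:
$r{\left(j,L \right)} = L j$
$B{\left(H \right)} = 2 H \left(2 + H\right)$ ($B{\left(H \right)} = \left(H + H\right) \left(H - -2\right) = 2 H \left(H + 2\right) = 2 H \left(2 + H\right)$)
$\left(-30 + \left(\left(B{\left(R{\left(2 \right)} \right)} - 32\right) + 45\right)\right)^{2} = \left(-30 - \left(-13 - 4 \left(2 + 2\right)\right)\right)^{2} = \left(-30 + \left(\left(2 \cdot 2 \cdot 4 - 32\right) + 45\right)\right)^{2} = \left(-30 + \left(\left(16 - 32\right) + 45\right)\right)^{2} = \left(-30 + \left(-16 + 45\right)\right)^{2} = \left(-30 + 29\right)^{2} = \left(-1\right)^{2} = 1$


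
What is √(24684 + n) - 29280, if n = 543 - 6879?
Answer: -29280 + 2*√4587 ≈ -29145.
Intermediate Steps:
n = -6336
√(24684 + n) - 29280 = √(24684 - 6336) - 29280 = √18348 - 29280 = 2*√4587 - 29280 = -29280 + 2*√4587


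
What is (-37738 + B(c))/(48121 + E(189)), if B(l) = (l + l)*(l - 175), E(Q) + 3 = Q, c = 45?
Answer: -49438/48307 ≈ -1.0234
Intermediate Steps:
E(Q) = -3 + Q
B(l) = 2*l*(-175 + l) (B(l) = (2*l)*(-175 + l) = 2*l*(-175 + l))
(-37738 + B(c))/(48121 + E(189)) = (-37738 + 2*45*(-175 + 45))/(48121 + (-3 + 189)) = (-37738 + 2*45*(-130))/(48121 + 186) = (-37738 - 11700)/48307 = -49438*1/48307 = -49438/48307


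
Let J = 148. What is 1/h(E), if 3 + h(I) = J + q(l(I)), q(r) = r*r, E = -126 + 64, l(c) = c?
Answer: 1/3989 ≈ 0.00025069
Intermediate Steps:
E = -62
q(r) = r²
h(I) = 145 + I² (h(I) = -3 + (148 + I²) = 145 + I²)
1/h(E) = 1/(145 + (-62)²) = 1/(145 + 3844) = 1/3989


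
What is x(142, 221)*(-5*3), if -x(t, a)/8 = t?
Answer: 17040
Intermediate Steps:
x(t, a) = -8*t
x(142, 221)*(-5*3) = (-8*142)*(-5*3) = -1136*(-15) = 17040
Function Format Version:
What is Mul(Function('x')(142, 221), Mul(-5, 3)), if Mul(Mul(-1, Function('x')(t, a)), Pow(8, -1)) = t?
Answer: 17040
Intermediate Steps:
Function('x')(t, a) = Mul(-8, t)
Mul(Function('x')(142, 221), Mul(-5, 3)) = Mul(Mul(-8, 142), Mul(-5, 3)) = Mul(-1136, -15) = 17040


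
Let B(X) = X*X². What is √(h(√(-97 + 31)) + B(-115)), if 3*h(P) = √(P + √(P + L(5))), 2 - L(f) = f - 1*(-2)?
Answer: √(-13687875 + 3*√(√(-5 + I*√66) + I*√66))/3 ≈ 0.00029327 + 1233.2*I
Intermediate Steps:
L(f) = -f (L(f) = 2 - (f - 1*(-2)) = 2 - (f + 2) = 2 - (2 + f) = 2 + (-2 - f) = -f)
B(X) = X³
h(P) = √(P + √(-5 + P))/3 (h(P) = √(P + √(P - 1*5))/3 = √(P + √(P - 5))/3 = √(P + √(-5 + P))/3)
√(h(√(-97 + 31)) + B(-115)) = √(√(√(-97 + 31) + √(-5 + √(-97 + 31)))/3 + (-115)³) = √(√(√(-66) + √(-5 + √(-66)))/3 - 1520875) = √(√(I*√66 + √(-5 + I*√66))/3 - 1520875) = √(√(√(-5 + I*√66) + I*√66)/3 - 1520875) = √(-1520875 + √(√(-5 + I*√66) + I*√66)/3)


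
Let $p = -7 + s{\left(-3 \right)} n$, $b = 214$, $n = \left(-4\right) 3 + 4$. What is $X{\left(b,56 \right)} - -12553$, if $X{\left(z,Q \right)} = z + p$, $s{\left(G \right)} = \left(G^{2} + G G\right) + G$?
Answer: $12640$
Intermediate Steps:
$s{\left(G \right)} = G + 2 G^{2}$ ($s{\left(G \right)} = \left(G^{2} + G^{2}\right) + G = 2 G^{2} + G = G + 2 G^{2}$)
$n = -8$ ($n = -12 + 4 = -8$)
$p = -127$ ($p = -7 + - 3 \left(1 + 2 \left(-3\right)\right) \left(-8\right) = -7 + - 3 \left(1 - 6\right) \left(-8\right) = -7 + \left(-3\right) \left(-5\right) \left(-8\right) = -7 + 15 \left(-8\right) = -7 - 120 = -127$)
$X{\left(z,Q \right)} = -127 + z$ ($X{\left(z,Q \right)} = z - 127 = -127 + z$)
$X{\left(b,56 \right)} - -12553 = \left(-127 + 214\right) - -12553 = 87 + 12553 = 12640$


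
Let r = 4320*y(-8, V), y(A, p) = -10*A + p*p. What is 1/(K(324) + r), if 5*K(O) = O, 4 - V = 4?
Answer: 5/1728324 ≈ 2.8930e-6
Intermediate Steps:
V = 0 (V = 4 - 1*4 = 4 - 4 = 0)
y(A, p) = p**2 - 10*A (y(A, p) = -10*A + p**2 = p**2 - 10*A)
K(O) = O/5
r = 345600 (r = 4320*(0**2 - 10*(-8)) = 4320*(0 + 80) = 4320*80 = 345600)
1/(K(324) + r) = 1/((1/5)*324 + 345600) = 1/(324/5 + 345600) = 1/(1728324/5) = 5/1728324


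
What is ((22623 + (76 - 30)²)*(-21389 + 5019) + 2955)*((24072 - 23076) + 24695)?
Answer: -10404199237225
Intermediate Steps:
((22623 + (76 - 30)²)*(-21389 + 5019) + 2955)*((24072 - 23076) + 24695) = ((22623 + 46²)*(-16370) + 2955)*(996 + 24695) = ((22623 + 2116)*(-16370) + 2955)*25691 = (24739*(-16370) + 2955)*25691 = (-404977430 + 2955)*25691 = -404974475*25691 = -10404199237225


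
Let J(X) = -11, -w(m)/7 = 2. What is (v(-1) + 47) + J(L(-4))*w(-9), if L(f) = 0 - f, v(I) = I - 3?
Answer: 197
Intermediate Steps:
w(m) = -14 (w(m) = -7*2 = -14)
v(I) = -3 + I
L(f) = -f
(v(-1) + 47) + J(L(-4))*w(-9) = ((-3 - 1) + 47) - 11*(-14) = (-4 + 47) + 154 = 43 + 154 = 197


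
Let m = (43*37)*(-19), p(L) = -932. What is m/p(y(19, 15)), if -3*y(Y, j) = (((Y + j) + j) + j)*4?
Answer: 30229/932 ≈ 32.435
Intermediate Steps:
y(Y, j) = -4*j - 4*Y/3 (y(Y, j) = -(((Y + j) + j) + j)*4/3 = -((Y + 2*j) + j)*4/3 = -(Y + 3*j)*4/3 = -(4*Y + 12*j)/3 = -4*j - 4*Y/3)
m = -30229 (m = 1591*(-19) = -30229)
m/p(y(19, 15)) = -30229/(-932) = -30229*(-1/932) = 30229/932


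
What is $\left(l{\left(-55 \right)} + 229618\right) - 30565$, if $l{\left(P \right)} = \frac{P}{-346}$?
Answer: $\frac{68872393}{346} \approx 1.9905 \cdot 10^{5}$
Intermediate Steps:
$l{\left(P \right)} = - \frac{P}{346}$ ($l{\left(P \right)} = P \left(- \frac{1}{346}\right) = - \frac{P}{346}$)
$\left(l{\left(-55 \right)} + 229618\right) - 30565 = \left(\left(- \frac{1}{346}\right) \left(-55\right) + 229618\right) - 30565 = \left(\frac{55}{346} + 229618\right) - 30565 = \frac{79447883}{346} - 30565 = \frac{68872393}{346}$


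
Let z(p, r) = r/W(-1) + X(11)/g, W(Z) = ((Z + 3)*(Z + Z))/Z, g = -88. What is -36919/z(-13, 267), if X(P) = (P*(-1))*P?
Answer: -295352/545 ≈ -541.93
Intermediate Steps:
W(Z) = 6 + 2*Z (W(Z) = ((3 + Z)*(2*Z))/Z = (2*Z*(3 + Z))/Z = 6 + 2*Z)
X(P) = -P² (X(P) = (-P)*P = -P²)
z(p, r) = 11/8 + r/4 (z(p, r) = r/(6 + 2*(-1)) - 1*11²/(-88) = r/(6 - 2) - 1*121*(-1/88) = r/4 - 121*(-1/88) = r*(¼) + 11/8 = r/4 + 11/8 = 11/8 + r/4)
-36919/z(-13, 267) = -36919/(11/8 + (¼)*267) = -36919/(11/8 + 267/4) = -36919/545/8 = -36919*8/545 = -295352/545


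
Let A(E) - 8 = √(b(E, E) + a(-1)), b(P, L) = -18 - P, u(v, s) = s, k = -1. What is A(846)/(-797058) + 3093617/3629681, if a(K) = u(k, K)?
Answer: 1232881570669/1446533139249 - I*√865/797058 ≈ 0.8523 - 3.6899e-5*I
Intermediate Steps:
a(K) = K
A(E) = 8 + √(-19 - E) (A(E) = 8 + √((-18 - E) - 1) = 8 + √(-19 - E))
A(846)/(-797058) + 3093617/3629681 = (8 + √(-19 - 1*846))/(-797058) + 3093617/3629681 = (8 + √(-19 - 846))*(-1/797058) + 3093617*(1/3629681) = (8 + √(-865))*(-1/797058) + 3093617/3629681 = (8 + I*√865)*(-1/797058) + 3093617/3629681 = (-4/398529 - I*√865/797058) + 3093617/3629681 = 1232881570669/1446533139249 - I*√865/797058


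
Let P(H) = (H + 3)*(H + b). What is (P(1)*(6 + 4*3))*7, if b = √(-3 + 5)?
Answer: 504 + 504*√2 ≈ 1216.8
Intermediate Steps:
b = √2 ≈ 1.4142
P(H) = (3 + H)*(H + √2) (P(H) = (H + 3)*(H + √2) = (3 + H)*(H + √2))
(P(1)*(6 + 4*3))*7 = ((1² + 3*1 + 3*√2 + 1*√2)*(6 + 4*3))*7 = ((1 + 3 + 3*√2 + √2)*(6 + 12))*7 = ((4 + 4*√2)*18)*7 = (72 + 72*√2)*7 = 504 + 504*√2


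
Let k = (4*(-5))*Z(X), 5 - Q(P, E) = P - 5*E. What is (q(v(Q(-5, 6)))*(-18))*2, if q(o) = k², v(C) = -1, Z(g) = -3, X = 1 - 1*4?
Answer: -129600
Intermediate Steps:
Q(P, E) = 5 - P + 5*E (Q(P, E) = 5 - (P - 5*E) = 5 + (-P + 5*E) = 5 - P + 5*E)
X = -3 (X = 1 - 4 = -3)
k = 60 (k = (4*(-5))*(-3) = -20*(-3) = 60)
q(o) = 3600 (q(o) = 60² = 3600)
(q(v(Q(-5, 6)))*(-18))*2 = (3600*(-18))*2 = -64800*2 = -129600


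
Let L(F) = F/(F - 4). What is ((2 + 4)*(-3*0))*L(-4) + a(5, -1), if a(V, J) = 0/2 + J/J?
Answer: 1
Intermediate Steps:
a(V, J) = 1 (a(V, J) = 0*(1/2) + 1 = 0 + 1 = 1)
L(F) = F/(-4 + F)
((2 + 4)*(-3*0))*L(-4) + a(5, -1) = ((2 + 4)*(-3*0))*(-4/(-4 - 4)) + 1 = (6*0)*(-4/(-8)) + 1 = 0*(-4*(-1/8)) + 1 = 0*(1/2) + 1 = 0 + 1 = 1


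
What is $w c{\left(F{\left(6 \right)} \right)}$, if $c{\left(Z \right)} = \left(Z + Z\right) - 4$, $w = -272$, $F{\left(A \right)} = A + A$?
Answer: $-5440$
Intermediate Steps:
$F{\left(A \right)} = 2 A$
$c{\left(Z \right)} = -4 + 2 Z$ ($c{\left(Z \right)} = 2 Z - 4 = -4 + 2 Z$)
$w c{\left(F{\left(6 \right)} \right)} = - 272 \left(-4 + 2 \cdot 2 \cdot 6\right) = - 272 \left(-4 + 2 \cdot 12\right) = - 272 \left(-4 + 24\right) = \left(-272\right) 20 = -5440$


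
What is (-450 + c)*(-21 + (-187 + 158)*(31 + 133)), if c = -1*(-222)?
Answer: 1089156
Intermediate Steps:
c = 222
(-450 + c)*(-21 + (-187 + 158)*(31 + 133)) = (-450 + 222)*(-21 + (-187 + 158)*(31 + 133)) = -228*(-21 - 29*164) = -228*(-21 - 4756) = -228*(-4777) = 1089156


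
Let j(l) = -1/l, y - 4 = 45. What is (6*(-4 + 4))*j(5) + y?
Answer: 49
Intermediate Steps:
y = 49 (y = 4 + 45 = 49)
(6*(-4 + 4))*j(5) + y = (6*(-4 + 4))*(-1/5) + 49 = (6*0)*(-1*⅕) + 49 = 0*(-⅕) + 49 = 0 + 49 = 49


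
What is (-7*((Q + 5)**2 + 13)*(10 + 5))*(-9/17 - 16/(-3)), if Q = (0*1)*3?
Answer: -325850/17 ≈ -19168.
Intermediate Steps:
Q = 0 (Q = 0*3 = 0)
(-7*((Q + 5)**2 + 13)*(10 + 5))*(-9/17 - 16/(-3)) = (-7*((0 + 5)**2 + 13)*(10 + 5))*(-9/17 - 16/(-3)) = (-7*(5**2 + 13)*15)*(-9*1/17 - 16*(-1/3)) = (-7*(25 + 13)*15)*(-9/17 + 16/3) = -266*15*(245/51) = -7*570*(245/51) = -3990*245/51 = -325850/17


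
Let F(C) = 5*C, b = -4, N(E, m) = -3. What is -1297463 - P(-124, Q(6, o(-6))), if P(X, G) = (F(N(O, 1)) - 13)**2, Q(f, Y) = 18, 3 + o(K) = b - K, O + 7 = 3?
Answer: -1298247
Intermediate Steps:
O = -4 (O = -7 + 3 = -4)
o(K) = -7 - K (o(K) = -3 + (-4 - K) = -7 - K)
P(X, G) = 784 (P(X, G) = (5*(-3) - 13)**2 = (-15 - 13)**2 = (-28)**2 = 784)
-1297463 - P(-124, Q(6, o(-6))) = -1297463 - 1*784 = -1297463 - 784 = -1298247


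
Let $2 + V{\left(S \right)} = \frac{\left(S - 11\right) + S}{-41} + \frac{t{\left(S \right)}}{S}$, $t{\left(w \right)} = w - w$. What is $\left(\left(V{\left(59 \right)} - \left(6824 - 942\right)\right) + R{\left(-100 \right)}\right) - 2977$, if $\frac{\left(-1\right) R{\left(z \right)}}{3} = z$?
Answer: $- \frac{351108}{41} \approx -8563.6$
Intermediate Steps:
$t{\left(w \right)} = 0$
$R{\left(z \right)} = - 3 z$
$V{\left(S \right)} = - \frac{71}{41} - \frac{2 S}{41}$ ($V{\left(S \right)} = -2 + \left(\frac{\left(S - 11\right) + S}{-41} + \frac{0}{S}\right) = -2 + \left(\left(\left(-11 + S\right) + S\right) \left(- \frac{1}{41}\right) + 0\right) = -2 + \left(\left(-11 + 2 S\right) \left(- \frac{1}{41}\right) + 0\right) = -2 + \left(\left(\frac{11}{41} - \frac{2 S}{41}\right) + 0\right) = -2 - \left(- \frac{11}{41} + \frac{2 S}{41}\right) = - \frac{71}{41} - \frac{2 S}{41}$)
$\left(\left(V{\left(59 \right)} - \left(6824 - 942\right)\right) + R{\left(-100 \right)}\right) - 2977 = \left(\left(\left(- \frac{71}{41} - \frac{118}{41}\right) - \left(6824 - 942\right)\right) - -300\right) - 2977 = \left(\left(\left(- \frac{71}{41} - \frac{118}{41}\right) - \left(6824 - 942\right)\right) + 300\right) - 2977 = \left(\left(- \frac{189}{41} - 5882\right) + 300\right) - 2977 = \left(- \frac{241351}{41} + 300\right) - 2977 = - \frac{229051}{41} - 2977 = - \frac{351108}{41}$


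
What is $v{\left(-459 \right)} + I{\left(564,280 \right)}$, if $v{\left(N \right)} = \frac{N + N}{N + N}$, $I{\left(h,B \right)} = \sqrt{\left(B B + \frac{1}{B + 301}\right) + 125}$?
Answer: $1 + \frac{\sqrt{26506978106}}{581} \approx 281.22$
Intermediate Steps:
$I{\left(h,B \right)} = \sqrt{125 + B^{2} + \frac{1}{301 + B}}$ ($I{\left(h,B \right)} = \sqrt{\left(B^{2} + \frac{1}{301 + B}\right) + 125} = \sqrt{125 + B^{2} + \frac{1}{301 + B}}$)
$v{\left(N \right)} = 1$ ($v{\left(N \right)} = \frac{2 N}{2 N} = 2 N \frac{1}{2 N} = 1$)
$v{\left(-459 \right)} + I{\left(564,280 \right)} = 1 + \sqrt{\frac{1 + \left(125 + 280^{2}\right) \left(301 + 280\right)}{301 + 280}} = 1 + \sqrt{\frac{1 + \left(125 + 78400\right) 581}{581}} = 1 + \sqrt{\frac{1 + 78525 \cdot 581}{581}} = 1 + \sqrt{\frac{1 + 45623025}{581}} = 1 + \sqrt{\frac{1}{581} \cdot 45623026} = 1 + \sqrt{\frac{45623026}{581}} = 1 + \frac{\sqrt{26506978106}}{581}$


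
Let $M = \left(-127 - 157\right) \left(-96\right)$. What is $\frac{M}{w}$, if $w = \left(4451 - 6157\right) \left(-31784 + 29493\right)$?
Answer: $\frac{13632}{1954223} \approx 0.0069757$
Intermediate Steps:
$w = 3908446$ ($w = \left(-1706\right) \left(-2291\right) = 3908446$)
$M = 27264$ ($M = \left(-284\right) \left(-96\right) = 27264$)
$\frac{M}{w} = \frac{27264}{3908446} = 27264 \cdot \frac{1}{3908446} = \frac{13632}{1954223}$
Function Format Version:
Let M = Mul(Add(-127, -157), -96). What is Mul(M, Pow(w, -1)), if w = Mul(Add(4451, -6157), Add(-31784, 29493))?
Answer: Rational(13632, 1954223) ≈ 0.0069757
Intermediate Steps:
w = 3908446 (w = Mul(-1706, -2291) = 3908446)
M = 27264 (M = Mul(-284, -96) = 27264)
Mul(M, Pow(w, -1)) = Mul(27264, Pow(3908446, -1)) = Mul(27264, Rational(1, 3908446)) = Rational(13632, 1954223)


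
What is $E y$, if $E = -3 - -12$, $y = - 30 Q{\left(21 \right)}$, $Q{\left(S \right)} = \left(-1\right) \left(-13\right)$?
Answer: $-3510$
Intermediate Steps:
$Q{\left(S \right)} = 13$
$y = -390$ ($y = \left(-30\right) 13 = -390$)
$E = 9$ ($E = -3 + 12 = 9$)
$E y = 9 \left(-390\right) = -3510$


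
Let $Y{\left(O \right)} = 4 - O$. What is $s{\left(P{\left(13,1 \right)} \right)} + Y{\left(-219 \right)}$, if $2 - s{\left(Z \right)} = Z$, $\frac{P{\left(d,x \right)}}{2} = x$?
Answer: $223$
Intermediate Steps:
$P{\left(d,x \right)} = 2 x$
$s{\left(Z \right)} = 2 - Z$
$s{\left(P{\left(13,1 \right)} \right)} + Y{\left(-219 \right)} = \left(2 - 2 \cdot 1\right) + \left(4 - -219\right) = \left(2 - 2\right) + \left(4 + 219\right) = \left(2 - 2\right) + 223 = 0 + 223 = 223$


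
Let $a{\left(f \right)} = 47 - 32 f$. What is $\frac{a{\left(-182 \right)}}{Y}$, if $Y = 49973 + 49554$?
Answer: $\frac{5871}{99527} \approx 0.058989$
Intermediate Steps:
$a{\left(f \right)} = 47 - 32 f$
$Y = 99527$
$\frac{a{\left(-182 \right)}}{Y} = \frac{47 - -5824}{99527} = \left(47 + 5824\right) \frac{1}{99527} = 5871 \cdot \frac{1}{99527} = \frac{5871}{99527}$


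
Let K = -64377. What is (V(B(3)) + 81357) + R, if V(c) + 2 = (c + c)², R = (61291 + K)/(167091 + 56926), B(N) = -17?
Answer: 18483863601/224017 ≈ 82511.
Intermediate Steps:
R = -3086/224017 (R = (61291 - 64377)/(167091 + 56926) = -3086/224017 ≈ -0.013776)
V(c) = -2 + 4*c² (V(c) = -2 + (c + c)² = -2 + (2*c)² = -2 + 4*c²)
(V(B(3)) + 81357) + R = ((-2 + 4*(-17)²) + 81357) - 3086/224017 = ((-2 + 4*289) + 81357) - 3086/224017 = ((-2 + 1156) + 81357) - 3086/224017 = (1154 + 81357) - 3086/224017 = 82511 - 3086/224017 = 18483863601/224017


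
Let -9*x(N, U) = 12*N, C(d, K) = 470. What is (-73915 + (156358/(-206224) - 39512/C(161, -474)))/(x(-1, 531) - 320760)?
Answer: 5379340411611/23317217684320 ≈ 0.23070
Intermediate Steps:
x(N, U) = -4*N/3
(-73915 + (156358/(-206224) - 39512/C(161, -474)))/(x(-1, 531) - 320760) = (-73915 + (156358/(-206224) - 39512/470))/(-4/3*(-1) - 320760) = (-73915 + (156358*(-1/206224) - 39512*1/470))/(4/3 - 320760) = (-73915 + (-78179/103112 - 19756/235))/(-962276/3) = (-73915 - 2055452737/24231320)*(-3/962276) = -1793113470537/24231320*(-3/962276) = 5379340411611/23317217684320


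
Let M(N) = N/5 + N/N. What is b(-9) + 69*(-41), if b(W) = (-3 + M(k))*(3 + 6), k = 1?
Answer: -14226/5 ≈ -2845.2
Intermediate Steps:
M(N) = 1 + N/5 (M(N) = N*(1/5) + 1 = N/5 + 1 = 1 + N/5)
b(W) = -81/5 (b(W) = (-3 + (1 + (1/5)*1))*(3 + 6) = (-3 + (1 + 1/5))*9 = (-3 + 6/5)*9 = -9/5*9 = -81/5)
b(-9) + 69*(-41) = -81/5 + 69*(-41) = -81/5 - 2829 = -14226/5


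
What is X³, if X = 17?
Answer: 4913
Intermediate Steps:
X³ = 17³ = 4913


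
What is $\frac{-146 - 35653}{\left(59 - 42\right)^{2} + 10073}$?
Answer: $- \frac{11933}{3454} \approx -3.4548$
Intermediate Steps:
$\frac{-146 - 35653}{\left(59 - 42\right)^{2} + 10073} = - \frac{35799}{17^{2} + 10073} = - \frac{35799}{289 + 10073} = - \frac{35799}{10362} = \left(-35799\right) \frac{1}{10362} = - \frac{11933}{3454}$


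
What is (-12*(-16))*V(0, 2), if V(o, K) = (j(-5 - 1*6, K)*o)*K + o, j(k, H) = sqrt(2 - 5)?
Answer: 0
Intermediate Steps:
j(k, H) = I*sqrt(3) (j(k, H) = sqrt(-3) = I*sqrt(3))
V(o, K) = o + I*K*o*sqrt(3) (V(o, K) = ((I*sqrt(3))*o)*K + o = (I*o*sqrt(3))*K + o = I*K*o*sqrt(3) + o = o + I*K*o*sqrt(3))
(-12*(-16))*V(0, 2) = (-12*(-16))*(0*(1 + I*2*sqrt(3))) = 192*(0*(1 + 2*I*sqrt(3))) = 192*0 = 0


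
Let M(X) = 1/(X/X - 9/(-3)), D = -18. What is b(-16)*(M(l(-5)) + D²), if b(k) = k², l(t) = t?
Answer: 83008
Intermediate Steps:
M(X) = ¼ (M(X) = 1/(1 - 9*(-⅓)) = 1/(1 + 3) = 1/4 = ¼)
b(-16)*(M(l(-5)) + D²) = (-16)²*(¼ + (-18)²) = 256*(¼ + 324) = 256*(1297/4) = 83008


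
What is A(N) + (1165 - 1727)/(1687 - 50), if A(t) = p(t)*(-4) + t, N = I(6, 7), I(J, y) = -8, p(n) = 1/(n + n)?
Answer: -52995/6548 ≈ -8.0933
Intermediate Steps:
p(n) = 1/(2*n)
N = -8
A(t) = t - 2/t (A(t) = (1/(2*t))*(-4) + t = -2/t + t = t - 2/t)
A(N) + (1165 - 1727)/(1687 - 50) = (-8 - 2/(-8)) + (1165 - 1727)/(1687 - 50) = (-8 - 2*(-1/8)) - 562/1637 = (-8 + 1/4) - 562*1/1637 = -31/4 - 562/1637 = -52995/6548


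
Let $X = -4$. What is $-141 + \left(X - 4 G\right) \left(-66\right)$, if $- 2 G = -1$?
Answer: $255$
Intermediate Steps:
$G = \frac{1}{2}$ ($G = \left(- \frac{1}{2}\right) \left(-1\right) = \frac{1}{2} \approx 0.5$)
$-141 + \left(X - 4 G\right) \left(-66\right) = -141 + \left(-4 - 2\right) \left(-66\right) = -141 - -396 = -141 + 396 = 255$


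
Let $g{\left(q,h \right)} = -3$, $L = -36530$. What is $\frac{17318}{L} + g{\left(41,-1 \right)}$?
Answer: $- \frac{63454}{18265} \approx -3.4741$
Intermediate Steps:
$\frac{17318}{L} + g{\left(41,-1 \right)} = \frac{17318}{-36530} - 3 = 17318 \left(- \frac{1}{36530}\right) - 3 = - \frac{8659}{18265} - 3 = - \frac{63454}{18265}$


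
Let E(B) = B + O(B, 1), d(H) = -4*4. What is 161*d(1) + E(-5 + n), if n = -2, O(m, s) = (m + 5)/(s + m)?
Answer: -7748/3 ≈ -2582.7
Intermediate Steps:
O(m, s) = (5 + m)/(m + s)
d(H) = -16
E(B) = B + (5 + B)/(1 + B) (E(B) = B + (5 + B)/(B + 1) = B + (5 + B)/(1 + B))
161*d(1) + E(-5 + n) = 161*(-16) + (5 + (-5 - 2) + (-5 - 2)*(1 + (-5 - 2)))/(1 + (-5 - 2)) = -2576 + (5 - 7 - 7*(1 - 7))/(1 - 7) = -2576 + (5 - 7 - 7*(-6))/(-6) = -2576 - (5 - 7 + 42)/6 = -2576 - ⅙*40 = -2576 - 20/3 = -7748/3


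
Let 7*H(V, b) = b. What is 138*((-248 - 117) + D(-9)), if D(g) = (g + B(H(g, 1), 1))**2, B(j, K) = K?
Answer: -41538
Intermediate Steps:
H(V, b) = b/7
D(g) = (1 + g)**2 (D(g) = (g + 1)**2 = (1 + g)**2)
138*((-248 - 117) + D(-9)) = 138*((-248 - 117) + (1 - 9)**2) = 138*(-365 + (-8)**2) = 138*(-365 + 64) = 138*(-301) = -41538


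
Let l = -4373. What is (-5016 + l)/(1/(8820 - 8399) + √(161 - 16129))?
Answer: 3952769*I/(-I + 1684*√998) ≈ -0.0013966 + 74.301*I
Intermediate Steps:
(-5016 + l)/(1/(8820 - 8399) + √(161 - 16129)) = (-5016 - 4373)/(1/(8820 - 8399) + √(161 - 16129)) = -9389/(1/421 + √(-15968)) = -9389/(1/421 + 4*I*√998)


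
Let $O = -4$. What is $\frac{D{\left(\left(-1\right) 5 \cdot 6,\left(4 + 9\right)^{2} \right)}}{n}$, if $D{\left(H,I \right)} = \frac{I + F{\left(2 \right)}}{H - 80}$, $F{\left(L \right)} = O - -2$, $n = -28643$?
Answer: $\frac{167}{3150730} \approx 5.3004 \cdot 10^{-5}$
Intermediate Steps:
$F{\left(L \right)} = -2$ ($F{\left(L \right)} = -4 - -2 = -4 + 2 = -2$)
$D{\left(H,I \right)} = \frac{-2 + I}{-80 + H}$ ($D{\left(H,I \right)} = \frac{I - 2}{H - 80} = \frac{-2 + I}{-80 + H}$)
$\frac{D{\left(\left(-1\right) 5 \cdot 6,\left(4 + 9\right)^{2} \right)}}{n} = \frac{\frac{1}{-80 + \left(-1\right) 5 \cdot 6} \left(-2 + \left(4 + 9\right)^{2}\right)}{-28643} = \frac{-2 + 13^{2}}{-80 - 30} \left(- \frac{1}{28643}\right) = \frac{-2 + 169}{-80 - 30} \left(- \frac{1}{28643}\right) = \frac{1}{-110} \cdot 167 \left(- \frac{1}{28643}\right) = \left(- \frac{1}{110}\right) 167 \left(- \frac{1}{28643}\right) = \left(- \frac{167}{110}\right) \left(- \frac{1}{28643}\right) = \frac{167}{3150730}$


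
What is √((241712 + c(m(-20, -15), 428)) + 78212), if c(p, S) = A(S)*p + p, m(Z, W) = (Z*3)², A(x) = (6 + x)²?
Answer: 2*√169601281 ≈ 26046.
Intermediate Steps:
m(Z, W) = 9*Z² (m(Z, W) = (3*Z)² = 9*Z²)
c(p, S) = p + p*(6 + S)² (c(p, S) = (6 + S)²*p + p = p*(6 + S)² + p = p + p*(6 + S)²)
√((241712 + c(m(-20, -15), 428)) + 78212) = √((241712 + (9*(-20)²)*(1 + (6 + 428)²)) + 78212) = √((241712 + (9*400)*(1 + 434²)) + 78212) = √((241712 + 3600*(1 + 188356)) + 78212) = √((241712 + 3600*188357) + 78212) = √((241712 + 678085200) + 78212) = √(678326912 + 78212) = √678405124 = 2*√169601281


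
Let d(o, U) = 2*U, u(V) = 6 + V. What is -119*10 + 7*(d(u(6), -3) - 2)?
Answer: -1246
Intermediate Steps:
-119*10 + 7*(d(u(6), -3) - 2) = -119*10 + 7*(2*(-3) - 2) = -1190 + 7*(-6 - 2) = -1190 + 7*(-8) = -1190 - 56 = -1246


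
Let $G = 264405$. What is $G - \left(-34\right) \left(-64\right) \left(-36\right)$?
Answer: $342741$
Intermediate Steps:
$G - \left(-34\right) \left(-64\right) \left(-36\right) = 264405 - \left(-34\right) \left(-64\right) \left(-36\right) = 264405 - 2176 \left(-36\right) = 264405 - -78336 = 264405 + 78336 = 342741$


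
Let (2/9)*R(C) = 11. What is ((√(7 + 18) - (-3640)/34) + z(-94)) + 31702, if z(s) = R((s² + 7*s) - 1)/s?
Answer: 101676049/3196 ≈ 31814.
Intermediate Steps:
R(C) = 99/2 (R(C) = (9/2)*11 = 99/2)
z(s) = 99/(2*s)
((√(7 + 18) - (-3640)/34) + z(-94)) + 31702 = ((√(7 + 18) - (-3640)/34) + (99/2)/(-94)) + 31702 = ((√25 - (-3640)/34) + (99/2)*(-1/94)) + 31702 = ((5 - 91*(-20/17)) - 99/188) + 31702 = ((5 + 1820/17) - 99/188) + 31702 = (1905/17 - 99/188) + 31702 = 356457/3196 + 31702 = 101676049/3196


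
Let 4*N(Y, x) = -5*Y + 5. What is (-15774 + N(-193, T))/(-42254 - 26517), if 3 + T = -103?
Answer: 31063/137542 ≈ 0.22584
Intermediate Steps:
T = -106 (T = -3 - 103 = -106)
N(Y, x) = 5/4 - 5*Y/4 (N(Y, x) = (-5*Y + 5)/4 = (5 - 5*Y)/4 = 5/4 - 5*Y/4)
(-15774 + N(-193, T))/(-42254 - 26517) = (-15774 + (5/4 - 5/4*(-193)))/(-42254 - 26517) = (-15774 + (5/4 + 965/4))/(-68771) = (-15774 + 485/2)*(-1/68771) = -31063/2*(-1/68771) = 31063/137542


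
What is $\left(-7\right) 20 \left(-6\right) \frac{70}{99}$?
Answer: $\frac{19600}{33} \approx 593.94$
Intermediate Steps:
$\left(-7\right) 20 \left(-6\right) \frac{70}{99} = \left(-140\right) \left(-6\right) 70 \cdot \frac{1}{99} = 840 \cdot \frac{70}{99} = \frac{19600}{33}$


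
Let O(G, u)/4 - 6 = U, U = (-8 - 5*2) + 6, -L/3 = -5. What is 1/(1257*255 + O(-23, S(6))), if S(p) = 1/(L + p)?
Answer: 1/320511 ≈ 3.1200e-6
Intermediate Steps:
L = 15 (L = -3*(-5) = 15)
S(p) = 1/(15 + p)
U = -12 (U = (-8 - 10) + 6 = -18 + 6 = -12)
O(G, u) = -24 (O(G, u) = 24 + 4*(-12) = 24 - 48 = -24)
1/(1257*255 + O(-23, S(6))) = 1/(1257*255 - 24) = 1/(320535 - 24) = 1/320511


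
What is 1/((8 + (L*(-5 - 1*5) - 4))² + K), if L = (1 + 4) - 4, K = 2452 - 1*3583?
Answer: -1/1095 ≈ -0.00091324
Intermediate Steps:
K = -1131 (K = 2452 - 3583 = -1131)
L = 1 (L = 5 - 4 = 1)
1/((8 + (L*(-5 - 1*5) - 4))² + K) = 1/((8 + (1*(-5 - 1*5) - 4))² - 1131) = 1/((8 + (1*(-5 - 5) - 4))² - 1131) = 1/((8 + (1*(-10) - 4))² - 1131) = 1/((8 + (-10 - 4))² - 1131) = 1/((8 - 14)² - 1131) = 1/((-6)² - 1131) = 1/(36 - 1131) = 1/(-1095) = -1/1095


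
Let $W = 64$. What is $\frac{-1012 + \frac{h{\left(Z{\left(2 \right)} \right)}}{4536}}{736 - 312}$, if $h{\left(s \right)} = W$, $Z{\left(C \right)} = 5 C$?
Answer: $- \frac{143449}{60102} \approx -2.3868$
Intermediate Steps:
$h{\left(s \right)} = 64$
$\frac{-1012 + \frac{h{\left(Z{\left(2 \right)} \right)}}{4536}}{736 - 312} = \frac{-1012 + \frac{64}{4536}}{736 - 312} = \frac{-1012 + 64 \cdot \frac{1}{4536}}{424} = \left(-1012 + \frac{8}{567}\right) \frac{1}{424} = \left(- \frac{573796}{567}\right) \frac{1}{424} = - \frac{143449}{60102}$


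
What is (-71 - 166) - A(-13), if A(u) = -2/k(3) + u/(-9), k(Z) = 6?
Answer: -2143/9 ≈ -238.11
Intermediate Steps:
A(u) = -⅓ - u/9 (A(u) = -2/6 + u/(-9) = -2*⅙ + u*(-⅑) = -⅓ - u/9)
(-71 - 166) - A(-13) = (-71 - 166) - (-⅓ - ⅑*(-13)) = -237 - (-⅓ + 13/9) = -237 - 1*10/9 = -237 - 10/9 = -2143/9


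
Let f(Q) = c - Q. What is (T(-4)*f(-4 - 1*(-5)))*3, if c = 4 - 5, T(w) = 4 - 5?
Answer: 6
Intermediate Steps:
T(w) = -1
c = -1
f(Q) = -1 - Q
(T(-4)*f(-4 - 1*(-5)))*3 = -(-1 - (-4 - 1*(-5)))*3 = -(-1 - (-4 + 5))*3 = -(-1 - 1*1)*3 = -(-1 - 1)*3 = -1*(-2)*3 = 2*3 = 6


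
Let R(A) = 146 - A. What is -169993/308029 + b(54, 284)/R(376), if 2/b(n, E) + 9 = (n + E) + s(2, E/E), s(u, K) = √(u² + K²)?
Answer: -2116028011561/3834080087060 + √5/12447140 ≈ -0.55190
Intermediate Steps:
s(u, K) = √(K² + u²)
b(n, E) = 2/(-9 + E + n + √5) (b(n, E) = 2/(-9 + ((n + E) + √((E/E)² + 2²))) = 2/(-9 + ((E + n) + √(1² + 4))) = 2/(-9 + ((E + n) + √(1 + 4))) = 2/(-9 + ((E + n) + √5)) = 2/(-9 + (E + n + √5)) = 2/(-9 + E + n + √5))
-169993/308029 + b(54, 284)/R(376) = -169993/308029 + (2/(-9 + 284 + 54 + √5))/(146 - 1*376) = -169993*1/308029 + (2/(329 + √5))/(146 - 376) = -169993/308029 + (2/(329 + √5))/(-230) = -169993/308029 + (2/(329 + √5))*(-1/230) = -169993/308029 - 1/(115*(329 + √5))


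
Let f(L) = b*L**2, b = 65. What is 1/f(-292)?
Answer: 1/5542160 ≈ 1.8044e-7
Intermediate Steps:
f(L) = 65*L**2
1/f(-292) = 1/(65*(-292)**2) = 1/(65*85264) = 1/5542160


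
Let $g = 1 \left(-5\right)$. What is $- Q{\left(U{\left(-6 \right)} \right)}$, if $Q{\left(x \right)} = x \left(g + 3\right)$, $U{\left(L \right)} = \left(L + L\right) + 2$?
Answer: $-20$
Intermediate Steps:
$g = -5$
$U{\left(L \right)} = 2 + 2 L$ ($U{\left(L \right)} = 2 L + 2 = 2 + 2 L$)
$Q{\left(x \right)} = - 2 x$ ($Q{\left(x \right)} = x \left(-5 + 3\right) = x \left(-2\right) = - 2 x$)
$- Q{\left(U{\left(-6 \right)} \right)} = - \left(-2\right) \left(2 + 2 \left(-6\right)\right) = - \left(-2\right) \left(2 - 12\right) = - \left(-2\right) \left(-10\right) = \left(-1\right) 20 = -20$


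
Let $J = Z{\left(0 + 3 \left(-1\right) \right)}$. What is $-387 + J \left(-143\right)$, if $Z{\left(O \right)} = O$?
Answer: $42$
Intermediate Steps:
$J = -3$ ($J = 0 + 3 \left(-1\right) = 0 - 3 = -3$)
$-387 + J \left(-143\right) = -387 - -429 = -387 + 429 = 42$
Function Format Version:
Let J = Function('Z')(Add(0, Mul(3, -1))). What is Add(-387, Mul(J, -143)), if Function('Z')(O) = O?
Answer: 42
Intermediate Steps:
J = -3 (J = Add(0, Mul(3, -1)) = Add(0, -3) = -3)
Add(-387, Mul(J, -143)) = Add(-387, Mul(-3, -143)) = Add(-387, 429) = 42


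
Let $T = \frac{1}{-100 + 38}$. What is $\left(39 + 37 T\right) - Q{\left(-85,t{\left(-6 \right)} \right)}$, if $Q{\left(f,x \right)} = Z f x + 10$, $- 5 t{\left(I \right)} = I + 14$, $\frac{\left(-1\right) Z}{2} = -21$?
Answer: $- \frac{352383}{62} \approx -5683.6$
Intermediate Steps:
$Z = 42$ ($Z = \left(-2\right) \left(-21\right) = 42$)
$t{\left(I \right)} = - \frac{14}{5} - \frac{I}{5}$ ($t{\left(I \right)} = - \frac{I + 14}{5} = - \frac{14 + I}{5} = - \frac{14}{5} - \frac{I}{5}$)
$T = - \frac{1}{62}$ ($T = \frac{1}{-62} = - \frac{1}{62} \approx -0.016129$)
$Q{\left(f,x \right)} = 10 + 42 f x$ ($Q{\left(f,x \right)} = 42 f x + 10 = 10 + 42 f x$)
$\left(39 + 37 T\right) - Q{\left(-85,t{\left(-6 \right)} \right)} = \left(39 + 37 \left(- \frac{1}{62}\right)\right) - \left(10 + 42 \left(-85\right) \left(- \frac{14}{5} - - \frac{6}{5}\right)\right) = \left(39 - \frac{37}{62}\right) - \left(10 + 42 \left(-85\right) \left(- \frac{14}{5} + \frac{6}{5}\right)\right) = \frac{2381}{62} - \left(10 + 42 \left(-85\right) \left(- \frac{8}{5}\right)\right) = \frac{2381}{62} - \left(10 + 5712\right) = \frac{2381}{62} - 5722 = - \frac{352383}{62}$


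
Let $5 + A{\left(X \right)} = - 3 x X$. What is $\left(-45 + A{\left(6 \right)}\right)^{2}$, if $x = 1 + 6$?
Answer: $30976$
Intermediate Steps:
$x = 7$
$A{\left(X \right)} = -5 - 21 X$ ($A{\left(X \right)} = -5 + \left(-3\right) 7 X = -5 - 21 X$)
$\left(-45 + A{\left(6 \right)}\right)^{2} = \left(-45 - 131\right)^{2} = \left(-176\right)^{2} = 30976$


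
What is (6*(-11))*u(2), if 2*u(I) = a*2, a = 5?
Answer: -330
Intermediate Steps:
u(I) = 5 (u(I) = (5*2)/2 = (½)*10 = 5)
(6*(-11))*u(2) = (6*(-11))*5 = -66*5 = -330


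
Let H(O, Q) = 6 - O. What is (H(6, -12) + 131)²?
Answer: 17161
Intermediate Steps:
(H(6, -12) + 131)² = ((6 - 1*6) + 131)² = ((6 - 6) + 131)² = (0 + 131)² = 131² = 17161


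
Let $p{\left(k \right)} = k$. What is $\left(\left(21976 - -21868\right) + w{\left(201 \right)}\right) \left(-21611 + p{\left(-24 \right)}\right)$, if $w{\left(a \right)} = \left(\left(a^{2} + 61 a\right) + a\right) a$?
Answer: $-230830456945$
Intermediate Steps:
$w{\left(a \right)} = a \left(a^{2} + 62 a\right)$ ($w{\left(a \right)} = \left(a^{2} + 62 a\right) a = a \left(a^{2} + 62 a\right)$)
$\left(\left(21976 - -21868\right) + w{\left(201 \right)}\right) \left(-21611 + p{\left(-24 \right)}\right) = \left(\left(21976 - -21868\right) + 201^{2} \left(62 + 201\right)\right) \left(-21611 - 24\right) = \left(\left(21976 + 21868\right) + 40401 \cdot 263\right) \left(-21635\right) = \left(43844 + 10625463\right) \left(-21635\right) = 10669307 \left(-21635\right) = -230830456945$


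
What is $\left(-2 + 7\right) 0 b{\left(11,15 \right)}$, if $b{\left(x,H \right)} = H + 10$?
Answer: $0$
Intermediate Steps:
$b{\left(x,H \right)} = 10 + H$
$\left(-2 + 7\right) 0 b{\left(11,15 \right)} = \left(-2 + 7\right) 0 \left(10 + 15\right) = 5 \cdot 0 \cdot 25 = 0 \cdot 25 = 0$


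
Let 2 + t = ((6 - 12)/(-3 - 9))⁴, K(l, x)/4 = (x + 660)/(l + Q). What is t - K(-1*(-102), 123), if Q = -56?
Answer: -25769/368 ≈ -70.024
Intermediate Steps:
K(l, x) = 4*(660 + x)/(-56 + l) (K(l, x) = 4*((x + 660)/(l - 56)) = 4*((660 + x)/(-56 + l)) = 4*(660 + x)/(-56 + l))
t = -31/16 (t = -2 + ((6 - 12)/(-3 - 9))⁴ = -2 + (-6/(-12))⁴ = -2 + (-6*(-1/12))⁴ = -2 + (½)⁴ = -2 + 1/16 = -31/16 ≈ -1.9375)
t - K(-1*(-102), 123) = -31/16 - 4*(660 + 123)/(-56 - 1*(-102)) = -31/16 - 4*783/(-56 + 102) = -31/16 - 4*783/46 = -31/16 - 1*1566/23 = -31/16 - 1566/23 = -25769/368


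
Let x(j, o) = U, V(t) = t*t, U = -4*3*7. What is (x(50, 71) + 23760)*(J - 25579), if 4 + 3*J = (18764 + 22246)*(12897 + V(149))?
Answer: 11358894350188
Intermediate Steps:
U = -84 (U = -12*7 = -84)
V(t) = t²
x(j, o) = -84
J = 1439368976/3 (J = -4/3 + ((18764 + 22246)*(12897 + 149²))/3 = -4/3 + (41010*(12897 + 22201))/3 = -4/3 + (41010*35098)/3 = -4/3 + (⅓)*1439368980 = -4/3 + 479789660 = 1439368976/3 ≈ 4.7979e+8)
(x(50, 71) + 23760)*(J - 25579) = (-84 + 23760)*(1439368976/3 - 25579) = 23676*(1439292239/3) = 11358894350188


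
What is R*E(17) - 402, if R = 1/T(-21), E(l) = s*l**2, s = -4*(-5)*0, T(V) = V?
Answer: -402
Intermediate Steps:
s = 0 (s = 20*0 = 0)
E(l) = 0 (E(l) = 0*l**2 = 0)
R = -1/21 (R = 1/(-21) = -1/21 ≈ -0.047619)
R*E(17) - 402 = -1/21*0 - 402 = 0 - 402 = -402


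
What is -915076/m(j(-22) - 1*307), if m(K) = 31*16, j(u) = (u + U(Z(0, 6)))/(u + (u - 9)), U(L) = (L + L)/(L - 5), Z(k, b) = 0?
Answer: -228769/124 ≈ -1844.9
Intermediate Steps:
U(L) = 2*L/(-5 + L) (U(L) = (2*L)/(-5 + L) = 2*L/(-5 + L))
j(u) = u/(-9 + 2*u) (j(u) = (u + 2*0/(-5 + 0))/(u + (u - 9)) = (u + 2*0/(-5))/(u + (-9 + u)) = (u + 2*0*(-⅕))/(-9 + 2*u) = (u + 0)/(-9 + 2*u) = u/(-9 + 2*u))
m(K) = 496
-915076/m(j(-22) - 1*307) = -915076/496 = -915076*1/496 = -228769/124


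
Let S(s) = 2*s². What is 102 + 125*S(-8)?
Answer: 16102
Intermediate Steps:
102 + 125*S(-8) = 102 + 125*(2*(-8)²) = 102 + 125*(2*64) = 102 + 125*128 = 102 + 16000 = 16102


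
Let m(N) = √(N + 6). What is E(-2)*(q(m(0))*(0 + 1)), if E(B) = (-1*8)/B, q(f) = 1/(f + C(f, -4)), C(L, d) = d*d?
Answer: 32/125 - 2*√6/125 ≈ 0.21681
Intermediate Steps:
C(L, d) = d²
m(N) = √(6 + N)
q(f) = 1/(16 + f) (q(f) = 1/(f + (-4)²) = 1/(f + 16) = 1/(16 + f))
E(B) = -8/B
E(-2)*(q(m(0))*(0 + 1)) = (-8/(-2))*((0 + 1)/(16 + √(6 + 0))) = (-8*(-½))*(1/(16 + √6)) = 4/(16 + √6)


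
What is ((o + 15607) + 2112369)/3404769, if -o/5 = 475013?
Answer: -82363/1134923 ≈ -0.072571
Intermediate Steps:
o = -2375065 (o = -5*475013 = -2375065)
((o + 15607) + 2112369)/3404769 = ((-2375065 + 15607) + 2112369)/3404769 = (-2359458 + 2112369)*(1/3404769) = -247089*1/3404769 = -82363/1134923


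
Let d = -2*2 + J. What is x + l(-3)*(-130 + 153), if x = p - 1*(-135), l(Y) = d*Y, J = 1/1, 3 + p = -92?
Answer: 247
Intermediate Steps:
p = -95 (p = -3 - 92 = -95)
J = 1
d = -3 (d = -2*2 + 1 = -4 + 1 = -3)
l(Y) = -3*Y
x = 40 (x = -95 - 1*(-135) = -95 + 135 = 40)
x + l(-3)*(-130 + 153) = 40 + (-3*(-3))*(-130 + 153) = 40 + 9*23 = 40 + 207 = 247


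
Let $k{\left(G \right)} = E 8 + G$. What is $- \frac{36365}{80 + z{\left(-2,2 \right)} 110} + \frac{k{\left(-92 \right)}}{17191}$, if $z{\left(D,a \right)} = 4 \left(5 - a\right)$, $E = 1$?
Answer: $- \frac{17864809}{687640} \approx -25.98$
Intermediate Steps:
$k{\left(G \right)} = 8 + G$ ($k{\left(G \right)} = 1 \cdot 8 + G = 8 + G$)
$z{\left(D,a \right)} = 20 - 4 a$
$- \frac{36365}{80 + z{\left(-2,2 \right)} 110} + \frac{k{\left(-92 \right)}}{17191} = - \frac{36365}{80 + \left(20 - 8\right) 110} + \frac{8 - 92}{17191} = - \frac{36365}{80 + \left(20 - 8\right) 110} - \frac{84}{17191} = - \frac{36365}{80 + 12 \cdot 110} - \frac{84}{17191} = - \frac{36365}{80 + 1320} - \frac{84}{17191} = - \frac{36365}{1400} - \frac{84}{17191} = \left(-36365\right) \frac{1}{1400} - \frac{84}{17191} = - \frac{1039}{40} - \frac{84}{17191} = - \frac{17864809}{687640}$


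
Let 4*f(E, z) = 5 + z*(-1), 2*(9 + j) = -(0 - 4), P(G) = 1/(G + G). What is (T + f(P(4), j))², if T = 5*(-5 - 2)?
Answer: 1024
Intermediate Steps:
P(G) = 1/(2*G)
T = -35 (T = 5*(-7) = -35)
j = -7 (j = -9 + (-(0 - 4))/2 = -9 + (-1*(-4))/2 = -9 + (½)*4 = -9 + 2 = -7)
f(E, z) = 5/4 - z/4 (f(E, z) = (5 + z*(-1))/4 = (5 - z)/4 = 5/4 - z/4)
(T + f(P(4), j))² = (-35 + (5/4 - ¼*(-7)))² = (-35 + (5/4 + 7/4))² = (-35 + 3)² = (-32)² = 1024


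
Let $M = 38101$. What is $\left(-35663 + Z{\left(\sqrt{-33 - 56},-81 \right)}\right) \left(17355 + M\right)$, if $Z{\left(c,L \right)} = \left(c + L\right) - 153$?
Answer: $-1990704032 + 55456 i \sqrt{89} \approx -1.9907 \cdot 10^{9} + 5.2317 \cdot 10^{5} i$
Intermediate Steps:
$Z{\left(c,L \right)} = -153 + L + c$ ($Z{\left(c,L \right)} = \left(L + c\right) - 153 = -153 + L + c$)
$\left(-35663 + Z{\left(\sqrt{-33 - 56},-81 \right)}\right) \left(17355 + M\right) = \left(-35663 - \left(234 - \sqrt{-33 - 56}\right)\right) \left(17355 + 38101\right) = \left(-35663 - \left(234 - i \sqrt{89}\right)\right) 55456 = \left(-35897 + i \sqrt{89}\right) 55456 = -1990704032 + 55456 i \sqrt{89}$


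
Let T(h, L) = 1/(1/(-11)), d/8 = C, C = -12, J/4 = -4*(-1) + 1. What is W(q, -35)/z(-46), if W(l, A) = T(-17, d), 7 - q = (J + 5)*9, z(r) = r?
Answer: 11/46 ≈ 0.23913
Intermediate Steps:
J = 20 (J = 4*(-4*(-1) + 1) = 4*(4 + 1) = 4*5 = 20)
d = -96 (d = 8*(-12) = -96)
T(h, L) = -11 (T(h, L) = 1/(-1/11) = -11)
q = -218 (q = 7 - (20 + 5)*9 = 7 - 25*9 = 7 - 1*225 = 7 - 225 = -218)
W(l, A) = -11
W(q, -35)/z(-46) = -11/(-46) = -11*(-1/46) = 11/46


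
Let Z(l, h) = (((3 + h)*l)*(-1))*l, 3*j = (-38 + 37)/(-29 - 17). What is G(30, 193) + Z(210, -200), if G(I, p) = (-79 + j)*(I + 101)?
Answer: 1197474569/138 ≈ 8.6773e+6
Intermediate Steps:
j = 1/138 (j = ((-38 + 37)/(-29 - 17))/3 = (-1/(-46))/3 = (-1*(-1/46))/3 = (⅓)*(1/46) = 1/138 ≈ 0.0072464)
Z(l, h) = -l²*(3 + h) (Z(l, h) = ((l*(3 + h))*(-1))*l = (-l*(3 + h))*l = -l²*(3 + h))
G(I, p) = -1101001/138 - 10901*I/138 (G(I, p) = (-79 + 1/138)*(I + 101) = -10901*(101 + I)/138 = -1101001/138 - 10901*I/138)
G(30, 193) + Z(210, -200) = (-1101001/138 - 10901/138*30) + 210²*(-3 - 1*(-200)) = (-1101001/138 - 54505/23) + 44100*(-3 + 200) = -1428031/138 + 44100*197 = -1428031/138 + 8687700 = 1197474569/138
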